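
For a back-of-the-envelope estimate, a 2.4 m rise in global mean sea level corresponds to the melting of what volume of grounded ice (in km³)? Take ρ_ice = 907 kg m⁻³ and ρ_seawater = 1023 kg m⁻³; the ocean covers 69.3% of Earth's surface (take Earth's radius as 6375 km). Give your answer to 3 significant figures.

≈ 9.58×10^5 km³

Required water volume = Δh × A = 2.4 m × 3.54×10^14 m² = 8.494×10^14 m³ = 8.494×10^5 km³.
Ice volume = water volume × ρ_w/ρ_ice = 8.494×10^5 × 1023/907 = 9.58×10^5 km³.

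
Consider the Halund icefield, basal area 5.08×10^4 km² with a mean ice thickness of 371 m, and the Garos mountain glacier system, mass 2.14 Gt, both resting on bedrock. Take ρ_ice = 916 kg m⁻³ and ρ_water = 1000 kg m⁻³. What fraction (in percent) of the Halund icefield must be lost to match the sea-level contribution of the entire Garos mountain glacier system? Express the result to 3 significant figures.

≈ 0.0124 %

Equal sea-level rise means equal mass of meltwater, i.e. equal mass of ice lost.
Ice mass of Garos: 2.140×10^12 kg; ice mass of Halund: 1.726×10^16 kg.
Fraction required = 2.140×10^12 / 1.726×10^16 = 1.24×10^-4 → 0.0124 %.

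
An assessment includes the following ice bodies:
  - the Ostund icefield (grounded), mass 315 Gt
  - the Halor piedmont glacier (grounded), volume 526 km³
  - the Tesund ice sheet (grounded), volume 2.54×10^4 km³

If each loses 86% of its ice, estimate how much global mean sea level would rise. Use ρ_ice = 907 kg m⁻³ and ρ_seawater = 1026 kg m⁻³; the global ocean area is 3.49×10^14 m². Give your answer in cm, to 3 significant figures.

≈ 5.72 cm

Ostund: 0.86 × 315 Gt = 2.709×10^14 kg; dividing by ρ_w = 1026 kg m⁻³ gives 2.640×10^11 m³ of water.
Halor: 0.86 × 526 km³ × (907/1026) = 399.9 km³ of water.
Tesund: 0.86 × 2.54×10^4 km³ × (907/1026) = 1.931×10^4 km³ of water.
Total added water ≈ 1.997×10^13 m³ over 3.49×10^14 m² → Δh = 0.0572 m = 5.72 cm.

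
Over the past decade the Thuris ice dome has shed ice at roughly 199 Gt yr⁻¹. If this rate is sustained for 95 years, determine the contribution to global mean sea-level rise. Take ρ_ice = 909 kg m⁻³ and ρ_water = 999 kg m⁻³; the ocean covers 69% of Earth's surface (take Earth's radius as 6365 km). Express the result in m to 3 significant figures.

Total mass lost = 199 Gt/yr × 95 yr = 1.890×10^4 Gt = 1.890×10^16 kg.
ρ_w = 999 kg m⁻³, so water volume = 1.890×10^16 / 999 = 1.892×10^13 m³.
Δh = 1.892×10^13 / 3.51×10^14 = 0.0539 m.

≈ 0.0539 m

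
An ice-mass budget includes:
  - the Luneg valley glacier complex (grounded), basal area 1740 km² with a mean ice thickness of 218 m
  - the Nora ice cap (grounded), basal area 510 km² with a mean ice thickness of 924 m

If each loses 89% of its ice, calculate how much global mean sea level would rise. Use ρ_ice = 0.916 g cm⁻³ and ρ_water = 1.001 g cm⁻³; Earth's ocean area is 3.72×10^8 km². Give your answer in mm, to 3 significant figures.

Luneg: ice volume = 1740 km² × 218 m = 379.3 km³; 0.89 × 379.3 × (916/1001) = 308.9 km³ of water.
Nora: ice volume = 510 km² × 924 m = 471.2 km³; 0.89 × 471.2 × (916/1001) = 383.8 km³ of water.
Total added water ≈ 6.927×10^11 m³ over 3.72×10^14 m² → Δh = 1.86×10^-3 m = 1.86 mm.

≈ 1.86 mm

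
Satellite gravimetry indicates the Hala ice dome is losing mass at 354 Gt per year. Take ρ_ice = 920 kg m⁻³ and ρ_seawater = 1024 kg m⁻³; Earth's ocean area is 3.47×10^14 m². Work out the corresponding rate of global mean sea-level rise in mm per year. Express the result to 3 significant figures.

ρ_w = 1024 kg m⁻³. Annual water volume added = 354 Gt / ρ_w = 3.540×10^14 kg / 1024 kg m⁻³ = 3.457×10^11 m³.
Δh per year = 3.457×10^11 / 3.47×10^14 = 9.96×10^-4 m = 0.996 mm.

≈ 0.996 mm/yr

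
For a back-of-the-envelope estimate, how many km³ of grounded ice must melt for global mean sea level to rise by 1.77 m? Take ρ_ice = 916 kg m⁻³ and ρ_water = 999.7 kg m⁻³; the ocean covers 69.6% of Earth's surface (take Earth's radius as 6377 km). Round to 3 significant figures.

Required water volume = Δh × A = 1.77 m × 3.56×10^14 m² = 6.295×10^14 m³ = 6.295×10^5 km³.
Ice volume = water volume × ρ_w/ρ_ice = 6.295×10^5 × 999.7/916 = 6.87×10^5 km³.

≈ 6.87×10^5 km³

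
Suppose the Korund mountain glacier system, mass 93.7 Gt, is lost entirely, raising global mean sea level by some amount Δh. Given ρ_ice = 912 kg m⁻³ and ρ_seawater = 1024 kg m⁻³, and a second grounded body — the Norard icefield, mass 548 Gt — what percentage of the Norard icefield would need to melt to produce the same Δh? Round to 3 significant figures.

≈ 17.1 %

Equal sea-level rise means equal mass of meltwater, i.e. equal mass of ice lost.
Ice mass of Korund: 9.370×10^13 kg; ice mass of Norard: 5.480×10^14 kg.
Fraction required = 9.370×10^13 / 5.480×10^14 = 0.171 → 17.1 %.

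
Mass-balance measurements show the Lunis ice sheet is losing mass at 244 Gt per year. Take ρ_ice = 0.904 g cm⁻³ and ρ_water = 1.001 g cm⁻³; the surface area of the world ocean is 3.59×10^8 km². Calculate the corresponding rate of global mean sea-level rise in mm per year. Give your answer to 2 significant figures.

≈ 0.68 mm/yr

ρ_w = 1.001 g cm⁻³ = 1001 kg m⁻³. Annual water volume added = 244 Gt / ρ_w = 2.440×10^14 kg / 1001 kg m⁻³ = 2.438×10^11 m³.
Δh per year = 2.438×10^11 / 3.59×10^14 = 6.79×10^-4 m = 0.68 mm.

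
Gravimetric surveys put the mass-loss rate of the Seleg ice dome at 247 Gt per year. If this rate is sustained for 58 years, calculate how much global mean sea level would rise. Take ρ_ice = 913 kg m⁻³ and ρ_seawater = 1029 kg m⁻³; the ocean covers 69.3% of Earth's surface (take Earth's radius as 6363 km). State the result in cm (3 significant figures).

≈ 3.95 cm

Total mass lost = 247 Gt/yr × 58 yr = 1.433×10^4 Gt = 1.433×10^16 kg.
ρ_w = 1029 kg m⁻³, so water volume = 1.433×10^16 / 1029 = 1.392×10^13 m³.
Δh = 1.392×10^13 / 3.53×10^14 = 0.0395 m = 3.95 cm.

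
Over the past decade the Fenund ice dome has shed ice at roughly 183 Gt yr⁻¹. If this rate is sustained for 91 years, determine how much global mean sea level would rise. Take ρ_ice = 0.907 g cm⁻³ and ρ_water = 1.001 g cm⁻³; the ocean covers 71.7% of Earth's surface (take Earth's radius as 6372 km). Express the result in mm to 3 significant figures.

≈ 45.5 mm

Total mass lost = 183 Gt/yr × 91 yr = 1.665×10^4 Gt = 1.665×10^16 kg.
ρ_w = 1.001 g cm⁻³ = 1001 kg m⁻³, so water volume = 1.665×10^16 / 1001 = 1.664×10^13 m³.
Δh = 1.664×10^13 / 3.66×10^14 = 0.0455 m = 45.5 mm.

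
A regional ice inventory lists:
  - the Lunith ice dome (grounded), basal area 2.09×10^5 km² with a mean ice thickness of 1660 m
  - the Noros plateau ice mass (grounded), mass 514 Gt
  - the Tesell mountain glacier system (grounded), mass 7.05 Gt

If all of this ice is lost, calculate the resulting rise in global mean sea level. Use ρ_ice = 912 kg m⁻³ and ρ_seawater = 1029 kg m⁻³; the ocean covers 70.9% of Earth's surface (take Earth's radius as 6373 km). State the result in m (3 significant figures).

≈ 0.851 m

Lunith: ice volume = 2.09×10^5 km² × 1660 m = 3.469×10^5 km³; 3.469×10^5 × (912/1029) = 3.075×10^5 km³ of water.
Noros: 514 Gt = 5.140×10^14 kg; dividing by ρ_w = 1029 kg m⁻³ gives 4.995×10^11 m³ of water.
Tesell: 7.05 Gt = 7.050×10^12 kg; dividing by ρ_w = 1029 kg m⁻³ gives 6.851×10^9 m³ of water.
Total added water ≈ 3.080×10^14 m³ over 3.62×10^14 m² → Δh = 0.851 m.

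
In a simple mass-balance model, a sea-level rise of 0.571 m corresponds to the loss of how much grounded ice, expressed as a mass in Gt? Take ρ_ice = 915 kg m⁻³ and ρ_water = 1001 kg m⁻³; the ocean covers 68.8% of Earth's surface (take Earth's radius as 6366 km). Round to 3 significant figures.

≈ 2.00×10^5 Gt

Required water volume = Δh × A = 0.571 m × 3.50×10^14 m² = 2.001×10^14 m³.
ρ_w = 1001 kg m⁻³, so the mass of water = 2.001×10^14 m³ × 1001 kg m⁻³ = 2.003×10^17 kg = 2.00×10^5 Gt (and the same mass of ice, by conservation).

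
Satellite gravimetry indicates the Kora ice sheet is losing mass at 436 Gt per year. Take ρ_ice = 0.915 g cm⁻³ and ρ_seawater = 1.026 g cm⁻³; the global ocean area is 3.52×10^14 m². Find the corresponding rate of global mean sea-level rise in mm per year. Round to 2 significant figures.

ρ_w = 1.026 g cm⁻³ = 1026 kg m⁻³. Annual water volume added = 436 Gt / ρ_w = 4.360×10^14 kg / 1026 kg m⁻³ = 4.250×10^11 m³.
Δh per year = 4.250×10^11 / 3.52×10^14 = 1.21×10^-3 m = 1.2 mm.

≈ 1.2 mm/yr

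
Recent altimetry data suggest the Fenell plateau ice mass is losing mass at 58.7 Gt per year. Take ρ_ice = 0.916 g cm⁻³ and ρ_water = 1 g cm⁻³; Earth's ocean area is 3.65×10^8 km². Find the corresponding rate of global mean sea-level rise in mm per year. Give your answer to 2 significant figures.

≈ 0.16 mm/yr

ρ_w = 1 g cm⁻³ = 1000 kg m⁻³. Annual water volume added = 58.7 Gt / ρ_w = 5.870×10^13 kg / 1000 kg m⁻³ = 5.870×10^10 m³.
Δh per year = 5.870×10^10 / 3.65×10^14 = 1.61×10^-4 m = 0.16 mm.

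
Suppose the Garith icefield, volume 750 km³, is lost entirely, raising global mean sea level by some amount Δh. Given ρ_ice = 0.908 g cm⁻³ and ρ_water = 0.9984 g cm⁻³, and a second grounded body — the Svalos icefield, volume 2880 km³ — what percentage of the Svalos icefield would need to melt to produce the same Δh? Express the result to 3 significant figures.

Equal sea-level rise means equal mass of meltwater, i.e. equal mass of ice lost.
Ice mass of Garith: 6.810×10^14 kg; ice mass of Svalos: 2.615×10^15 kg.
Fraction required = 6.810×10^14 / 2.615×10^15 = 0.260 → 26.0 %.

≈ 26.0 %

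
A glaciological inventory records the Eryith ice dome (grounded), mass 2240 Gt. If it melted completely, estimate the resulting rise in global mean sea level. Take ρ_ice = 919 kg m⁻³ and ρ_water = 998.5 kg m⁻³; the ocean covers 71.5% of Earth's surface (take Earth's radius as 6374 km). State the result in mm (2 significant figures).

Eryith: 2240 Gt = 2.240×10^15 kg; dividing by ρ_w = 998.5 kg m⁻³ gives 2.243×10^12 m³ of water.
Spread over 3.65×10^14 m² of ocean, Δh = 2.243×10^12 / 3.65×10^14 = 6.15×10^-3 m = 6.1 mm.

≈ 6.1 mm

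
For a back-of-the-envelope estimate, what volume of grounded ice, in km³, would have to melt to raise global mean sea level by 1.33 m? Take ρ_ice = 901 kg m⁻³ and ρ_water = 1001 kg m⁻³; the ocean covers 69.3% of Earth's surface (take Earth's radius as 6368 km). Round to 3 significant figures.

≈ 5.22×10^5 km³

Required water volume = Δh × A = 1.33 m × 3.53×10^14 m² = 4.697×10^14 m³ = 4.697×10^5 km³.
Ice volume = water volume × ρ_w/ρ_ice = 4.697×10^5 × 1001/901 = 5.22×10^5 km³.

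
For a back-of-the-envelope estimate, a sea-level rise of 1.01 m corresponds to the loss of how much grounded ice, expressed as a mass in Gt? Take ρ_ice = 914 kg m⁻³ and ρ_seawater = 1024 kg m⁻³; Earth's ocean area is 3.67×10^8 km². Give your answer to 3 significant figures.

Required water volume = Δh × A = 1.01 m × 3.67×10^14 m² = 3.707×10^14 m³.
ρ_w = 1024 kg m⁻³, so the mass of water = 3.707×10^14 m³ × 1024 kg m⁻³ = 3.796×10^17 kg = 3.80×10^5 Gt (and the same mass of ice, by conservation).

≈ 3.80×10^5 Gt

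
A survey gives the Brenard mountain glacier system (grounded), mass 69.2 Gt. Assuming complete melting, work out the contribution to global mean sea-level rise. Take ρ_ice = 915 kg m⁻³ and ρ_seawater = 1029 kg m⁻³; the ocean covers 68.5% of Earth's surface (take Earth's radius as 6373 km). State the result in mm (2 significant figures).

Brenard: 69.2 Gt = 6.920×10^13 kg; dividing by ρ_w = 1029 kg m⁻³ gives 6.725×10^10 m³ of water.
Spread over 3.50×10^14 m² of ocean, Δh = 6.725×10^10 / 3.50×10^14 = 1.92×10^-4 m = 0.19 mm.

≈ 0.19 mm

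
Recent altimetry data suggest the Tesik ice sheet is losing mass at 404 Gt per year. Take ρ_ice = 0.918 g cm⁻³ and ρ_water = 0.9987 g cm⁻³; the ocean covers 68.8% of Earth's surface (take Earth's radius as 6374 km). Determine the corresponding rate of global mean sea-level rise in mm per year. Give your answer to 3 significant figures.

≈ 1.15 mm/yr

ρ_w = 0.9987 g cm⁻³ = 998.7 kg m⁻³. Annual water volume added = 404 Gt / ρ_w = 4.040×10^14 kg / 998.7 kg m⁻³ = 4.045×10^11 m³.
Δh per year = 4.045×10^11 / 3.51×10^14 = 1.15×10^-3 m = 1.15 mm.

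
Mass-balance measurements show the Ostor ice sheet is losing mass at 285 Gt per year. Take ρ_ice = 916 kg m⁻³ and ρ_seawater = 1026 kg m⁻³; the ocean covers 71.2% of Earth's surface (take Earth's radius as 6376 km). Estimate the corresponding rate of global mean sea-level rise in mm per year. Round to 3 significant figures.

≈ 0.764 mm/yr

ρ_w = 1026 kg m⁻³. Annual water volume added = 285 Gt / ρ_w = 2.850×10^14 kg / 1026 kg m⁻³ = 2.778×10^11 m³.
Δh per year = 2.778×10^11 / 3.64×10^14 = 7.64×10^-4 m = 0.764 mm.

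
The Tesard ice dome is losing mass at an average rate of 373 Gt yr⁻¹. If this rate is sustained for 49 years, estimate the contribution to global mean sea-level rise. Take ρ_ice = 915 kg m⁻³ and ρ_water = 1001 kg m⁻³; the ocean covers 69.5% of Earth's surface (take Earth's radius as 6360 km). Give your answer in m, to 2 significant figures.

Total mass lost = 373 Gt/yr × 49 yr = 1.828×10^4 Gt = 1.828×10^16 kg.
ρ_w = 1001 kg m⁻³, so water volume = 1.828×10^16 / 1001 = 1.826×10^13 m³.
Δh = 1.826×10^13 / 3.53×10^14 = 0.0517 m.

≈ 0.052 m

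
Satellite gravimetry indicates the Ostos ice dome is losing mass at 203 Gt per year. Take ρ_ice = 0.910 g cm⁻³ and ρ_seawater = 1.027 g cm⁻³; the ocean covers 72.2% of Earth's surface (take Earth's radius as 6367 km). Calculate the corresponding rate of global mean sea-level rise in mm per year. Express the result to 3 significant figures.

≈ 0.537 mm/yr

ρ_w = 1.027 g cm⁻³ = 1027 kg m⁻³. Annual water volume added = 203 Gt / ρ_w = 2.030×10^14 kg / 1027 kg m⁻³ = 1.977×10^11 m³.
Δh per year = 1.977×10^11 / 3.68×10^14 = 5.37×10^-4 m = 0.537 mm.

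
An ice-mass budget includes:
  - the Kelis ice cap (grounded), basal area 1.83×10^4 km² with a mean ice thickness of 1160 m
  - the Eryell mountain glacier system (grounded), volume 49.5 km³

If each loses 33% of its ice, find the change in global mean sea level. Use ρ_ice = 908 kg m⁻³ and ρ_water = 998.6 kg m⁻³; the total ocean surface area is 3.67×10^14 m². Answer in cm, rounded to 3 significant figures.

Kelis: ice volume = 1.83×10^4 km² × 1160 m = 2.123×10^4 km³; 0.33 × 2.123×10^4 × (908/998.6) = 6370 km³ of water.
Eryell: 0.33 × 49.5 km³ × (908/998.6) = 14.85 km³ of water.
Total added water ≈ 6.385×10^12 m³ over 3.67×10^14 m² → Δh = 0.0174 m = 1.74 cm.

≈ 1.74 cm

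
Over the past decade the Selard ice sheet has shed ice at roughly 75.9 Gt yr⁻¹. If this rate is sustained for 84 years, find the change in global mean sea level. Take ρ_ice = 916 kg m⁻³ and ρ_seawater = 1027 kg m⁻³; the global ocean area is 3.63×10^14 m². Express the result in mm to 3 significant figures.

≈ 17.1 mm

Total mass lost = 75.9 Gt/yr × 84 yr = 6376 Gt = 6.376×10^15 kg.
ρ_w = 1027 kg m⁻³, so water volume = 6.376×10^15 / 1027 = 6.208×10^12 m³.
Δh = 6.208×10^12 / 3.63×10^14 = 0.0171 m = 17.1 mm.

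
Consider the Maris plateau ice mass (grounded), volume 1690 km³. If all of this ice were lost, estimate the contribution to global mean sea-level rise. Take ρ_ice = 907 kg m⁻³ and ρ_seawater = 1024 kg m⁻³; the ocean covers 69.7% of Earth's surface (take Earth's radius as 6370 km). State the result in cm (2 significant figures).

≈ 0.42 cm

Maris: 1690 km³ × (907/1024) = 1497 km³ of water.
Spread over 3.55×10^14 m² of ocean, Δh = 1.497×10^12 / 3.55×10^14 = 4.21×10^-3 m = 0.42 cm.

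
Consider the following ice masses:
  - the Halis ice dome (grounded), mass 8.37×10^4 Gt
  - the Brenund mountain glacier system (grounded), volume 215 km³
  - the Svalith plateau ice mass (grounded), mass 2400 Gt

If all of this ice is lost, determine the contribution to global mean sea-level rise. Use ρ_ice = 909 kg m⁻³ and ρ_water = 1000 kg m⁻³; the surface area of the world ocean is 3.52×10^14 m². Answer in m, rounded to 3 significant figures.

Halis: 8.37×10^4 Gt = 8.370×10^16 kg; dividing by ρ_w = 1000 kg m⁻³ gives 8.370×10^13 m³ of water.
Brenund: 215 km³ × (909/1000) = 195.4 km³ of water.
Svalith: 2400 Gt = 2.400×10^15 kg; dividing by ρ_w = 1000 kg m⁻³ gives 2.400×10^12 m³ of water.
Total added water ≈ 8.630×10^13 m³ over 3.52×10^14 m² → Δh = 0.245 m.

≈ 0.245 m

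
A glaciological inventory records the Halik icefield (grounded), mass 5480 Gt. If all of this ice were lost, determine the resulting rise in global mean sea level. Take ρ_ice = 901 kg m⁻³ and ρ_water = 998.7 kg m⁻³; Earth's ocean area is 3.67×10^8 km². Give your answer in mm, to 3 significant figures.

≈ 15.0 mm

Halik: 5480 Gt = 5.480×10^15 kg; dividing by ρ_w = 998.7 kg m⁻³ gives 5.487×10^12 m³ of water.
Spread over 3.67×10^14 m² of ocean, Δh = 5.487×10^12 / 3.67×10^14 = 0.0150 m = 15.0 mm.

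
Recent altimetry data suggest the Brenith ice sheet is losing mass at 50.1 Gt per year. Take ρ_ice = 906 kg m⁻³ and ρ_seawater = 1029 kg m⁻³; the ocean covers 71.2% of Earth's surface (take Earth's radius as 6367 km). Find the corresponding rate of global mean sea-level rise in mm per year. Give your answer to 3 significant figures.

ρ_w = 1029 kg m⁻³. Annual water volume added = 50.1 Gt / ρ_w = 5.010×10^13 kg / 1029 kg m⁻³ = 4.869×10^10 m³.
Δh per year = 4.869×10^10 / 3.63×10^14 = 1.34×10^-4 m = 0.134 mm.

≈ 0.134 mm/yr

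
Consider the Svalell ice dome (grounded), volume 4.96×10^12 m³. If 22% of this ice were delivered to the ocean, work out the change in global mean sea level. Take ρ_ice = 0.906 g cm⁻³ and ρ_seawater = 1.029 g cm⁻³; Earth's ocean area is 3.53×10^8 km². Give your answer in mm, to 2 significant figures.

≈ 2.7 mm

Svalell: 0.22 × 4.96×10^12 m³ × (906/1029) = 9.608×10^11 m³ of water.
Spread over 3.53×10^14 m² of ocean, Δh = 9.608×10^11 / 3.53×10^14 = 2.72×10^-3 m = 2.7 mm.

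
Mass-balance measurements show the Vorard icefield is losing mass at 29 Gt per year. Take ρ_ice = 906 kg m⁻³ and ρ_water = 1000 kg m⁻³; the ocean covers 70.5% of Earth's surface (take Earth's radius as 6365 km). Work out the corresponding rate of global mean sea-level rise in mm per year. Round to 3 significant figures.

ρ_w = 1000 kg m⁻³. Annual water volume added = 29 Gt / ρ_w = 2.900×10^13 kg / 1000 kg m⁻³ = 2.900×10^10 m³.
Δh per year = 2.900×10^10 / 3.59×10^14 = 8.08×10^-5 m = 0.0808 mm.

≈ 0.0808 mm/yr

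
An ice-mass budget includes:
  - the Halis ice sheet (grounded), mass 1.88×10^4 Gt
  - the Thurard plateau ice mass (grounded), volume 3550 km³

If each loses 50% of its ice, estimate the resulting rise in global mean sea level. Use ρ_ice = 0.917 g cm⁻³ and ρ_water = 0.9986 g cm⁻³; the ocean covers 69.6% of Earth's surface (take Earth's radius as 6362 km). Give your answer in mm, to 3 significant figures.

Halis: 0.5 × 1.88×10^4 Gt = 9.400×10^15 kg; dividing by ρ_w = 0.9986 g cm⁻³ = 998.6 kg m⁻³ gives 9.413×10^12 m³ of water.
Thurard: 0.5 × 3550 km³ × (917/998.6) = 1630 km³ of water.
Total added water ≈ 1.104×10^13 m³ over 3.54×10^14 m² → Δh = 0.0312 m = 31.2 mm.

≈ 31.2 mm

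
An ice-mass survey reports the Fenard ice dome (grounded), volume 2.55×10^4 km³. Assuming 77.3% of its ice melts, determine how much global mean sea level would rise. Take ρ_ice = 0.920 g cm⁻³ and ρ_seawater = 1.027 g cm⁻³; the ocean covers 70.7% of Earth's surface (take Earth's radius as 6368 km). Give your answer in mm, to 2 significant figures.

≈ 49 mm

Fenard: 0.773 × 2.55×10^4 km³ × (920/1027) = 1.766×10^4 km³ of water.
Spread over 3.60×10^14 m² of ocean, Δh = 1.766×10^13 / 3.60×10^14 = 0.0490 m = 49 mm.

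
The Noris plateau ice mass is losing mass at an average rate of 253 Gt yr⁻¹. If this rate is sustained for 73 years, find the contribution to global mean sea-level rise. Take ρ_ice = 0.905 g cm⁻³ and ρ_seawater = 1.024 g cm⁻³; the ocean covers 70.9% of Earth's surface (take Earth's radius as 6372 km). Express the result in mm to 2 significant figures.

≈ 50 mm

Total mass lost = 253 Gt/yr × 73 yr = 1.847×10^4 Gt = 1.847×10^16 kg.
ρ_w = 1.024 g cm⁻³ = 1024 kg m⁻³, so water volume = 1.847×10^16 / 1024 = 1.804×10^13 m³.
Δh = 1.804×10^13 / 3.62×10^14 = 0.0499 m = 50 mm.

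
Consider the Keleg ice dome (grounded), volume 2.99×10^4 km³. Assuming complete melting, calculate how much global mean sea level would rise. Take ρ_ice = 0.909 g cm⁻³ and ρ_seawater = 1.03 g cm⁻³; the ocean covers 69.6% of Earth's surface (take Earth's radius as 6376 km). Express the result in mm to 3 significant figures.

≈ 74.2 mm

Keleg: 2.99×10^4 km³ × (909/1030) = 2.639×10^4 km³ of water.
Spread over 3.56×10^14 m² of ocean, Δh = 2.639×10^13 / 3.56×10^14 = 0.0742 m = 74.2 mm.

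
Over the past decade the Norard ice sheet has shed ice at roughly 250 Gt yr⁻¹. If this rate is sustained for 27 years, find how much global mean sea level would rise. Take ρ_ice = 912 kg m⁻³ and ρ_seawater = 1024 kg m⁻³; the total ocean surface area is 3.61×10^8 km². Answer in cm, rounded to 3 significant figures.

Total mass lost = 250 Gt/yr × 27 yr = 6750 Gt = 6.750×10^15 kg.
ρ_w = 1024 kg m⁻³, so water volume = 6.750×10^15 / 1024 = 6.592×10^12 m³.
Δh = 6.592×10^12 / 3.61×10^14 = 0.0183 m = 1.83 cm.

≈ 1.83 cm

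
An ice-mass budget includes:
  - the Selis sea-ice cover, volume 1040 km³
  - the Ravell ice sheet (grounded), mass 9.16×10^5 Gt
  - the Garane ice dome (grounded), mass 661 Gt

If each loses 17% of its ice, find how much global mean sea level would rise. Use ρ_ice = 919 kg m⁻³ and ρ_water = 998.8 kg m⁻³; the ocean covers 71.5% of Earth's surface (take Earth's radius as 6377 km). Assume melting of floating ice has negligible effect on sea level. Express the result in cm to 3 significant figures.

≈ 42.7 cm

The Selis sea-ice cover is floating and already displaces its own weight of water, so its melt adds essentially nothing to sea level.
Ravell: 0.17 × 9.16×10^5 Gt = 1.557×10^17 kg; dividing by ρ_w = 998.8 kg m⁻³ gives 1.559×10^14 m³ of water.
Garane: 0.17 × 661 Gt = 1.124×10^14 kg; dividing by ρ_w = 998.8 kg m⁻³ gives 1.125×10^11 m³ of water.
Total added water ≈ 1.560×10^14 m³ over 3.65×10^14 m² → Δh = 0.427 m = 42.7 cm.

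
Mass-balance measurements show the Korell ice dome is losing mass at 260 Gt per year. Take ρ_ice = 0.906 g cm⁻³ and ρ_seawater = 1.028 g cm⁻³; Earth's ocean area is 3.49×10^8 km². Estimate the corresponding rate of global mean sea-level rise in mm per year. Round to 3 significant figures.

ρ_w = 1.028 g cm⁻³ = 1028 kg m⁻³. Annual water volume added = 260 Gt / ρ_w = 2.600×10^14 kg / 1028 kg m⁻³ = 2.529×10^11 m³.
Δh per year = 2.529×10^11 / 3.49×10^14 = 7.25×10^-4 m = 0.725 mm.

≈ 0.725 mm/yr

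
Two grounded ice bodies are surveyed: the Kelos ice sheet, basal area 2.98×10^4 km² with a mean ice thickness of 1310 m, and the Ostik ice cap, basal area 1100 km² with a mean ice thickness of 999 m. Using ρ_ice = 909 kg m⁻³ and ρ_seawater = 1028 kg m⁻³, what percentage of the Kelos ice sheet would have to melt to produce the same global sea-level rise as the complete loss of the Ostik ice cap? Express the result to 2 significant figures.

Equal sea-level rise means equal mass of meltwater, i.e. equal mass of ice lost.
Ice mass of Ostik: 9.989×10^14 kg; ice mass of Kelos: 3.549×10^16 kg.
Fraction required = 9.989×10^14 / 3.549×10^16 = 0.0281 → 2.8 %.

≈ 2.8 %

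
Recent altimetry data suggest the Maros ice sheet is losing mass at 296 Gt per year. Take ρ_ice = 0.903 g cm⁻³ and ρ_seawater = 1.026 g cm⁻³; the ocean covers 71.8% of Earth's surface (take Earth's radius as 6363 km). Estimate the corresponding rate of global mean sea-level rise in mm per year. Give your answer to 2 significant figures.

≈ 0.79 mm/yr

ρ_w = 1.026 g cm⁻³ = 1026 kg m⁻³. Annual water volume added = 296 Gt / ρ_w = 2.960×10^14 kg / 1026 kg m⁻³ = 2.885×10^11 m³.
Δh per year = 2.885×10^11 / 3.65×10^14 = 7.90×10^-4 m = 0.79 mm.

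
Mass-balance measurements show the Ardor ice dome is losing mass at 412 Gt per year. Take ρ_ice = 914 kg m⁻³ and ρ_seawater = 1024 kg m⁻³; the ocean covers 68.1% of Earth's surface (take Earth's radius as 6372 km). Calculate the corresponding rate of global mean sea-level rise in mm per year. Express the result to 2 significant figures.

≈ 1.2 mm/yr

ρ_w = 1024 kg m⁻³. Annual water volume added = 412 Gt / ρ_w = 4.120×10^14 kg / 1024 kg m⁻³ = 4.023×10^11 m³.
Δh per year = 4.023×10^11 / 3.47×10^14 = 1.16×10^-3 m = 1.2 mm.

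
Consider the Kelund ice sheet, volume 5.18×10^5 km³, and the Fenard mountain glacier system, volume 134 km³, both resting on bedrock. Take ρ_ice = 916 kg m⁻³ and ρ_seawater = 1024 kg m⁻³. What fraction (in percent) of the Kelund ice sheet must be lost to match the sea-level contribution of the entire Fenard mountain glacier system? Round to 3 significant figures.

Equal sea-level rise means equal mass of meltwater, i.e. equal mass of ice lost.
Ice mass of Fenard: 1.227×10^14 kg; ice mass of Kelund: 4.745×10^17 kg.
Fraction required = 1.227×10^14 / 4.745×10^17 = 2.59×10^-4 → 0.0259 %.

≈ 0.0259 %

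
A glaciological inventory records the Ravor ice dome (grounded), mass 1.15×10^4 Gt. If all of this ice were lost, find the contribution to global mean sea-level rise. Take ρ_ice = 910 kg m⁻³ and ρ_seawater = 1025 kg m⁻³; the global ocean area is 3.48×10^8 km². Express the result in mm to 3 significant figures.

Ravor: 1.15×10^4 Gt = 1.150×10^16 kg; dividing by ρ_w = 1025 kg m⁻³ gives 1.122×10^13 m³ of water.
Spread over 3.48×10^14 m² of ocean, Δh = 1.122×10^13 / 3.48×10^14 = 0.0322 m = 32.2 mm.

≈ 32.2 mm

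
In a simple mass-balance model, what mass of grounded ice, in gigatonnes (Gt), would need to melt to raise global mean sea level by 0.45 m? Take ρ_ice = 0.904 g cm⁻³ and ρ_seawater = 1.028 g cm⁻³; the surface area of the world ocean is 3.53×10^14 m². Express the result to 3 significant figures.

≈ 1.63×10^5 Gt

Required water volume = Δh × A = 0.45 m × 3.53×10^14 m² = 1.588×10^14 m³.
ρ_w = 1.028 g cm⁻³ = 1028 kg m⁻³, so the mass of water = 1.588×10^14 m³ × 1028 kg m⁻³ = 1.633×10^17 kg = 1.63×10^5 Gt (and the same mass of ice, by conservation).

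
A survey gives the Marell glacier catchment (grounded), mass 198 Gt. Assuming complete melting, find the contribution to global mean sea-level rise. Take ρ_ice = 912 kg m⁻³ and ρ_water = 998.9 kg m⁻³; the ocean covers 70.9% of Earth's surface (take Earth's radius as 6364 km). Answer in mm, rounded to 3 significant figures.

Marell: 198 Gt = 1.980×10^14 kg; dividing by ρ_w = 998.9 kg m⁻³ gives 1.982×10^11 m³ of water.
Spread over 3.61×10^14 m² of ocean, Δh = 1.982×10^11 / 3.61×10^14 = 5.49×10^-4 m = 0.549 mm.

≈ 0.549 mm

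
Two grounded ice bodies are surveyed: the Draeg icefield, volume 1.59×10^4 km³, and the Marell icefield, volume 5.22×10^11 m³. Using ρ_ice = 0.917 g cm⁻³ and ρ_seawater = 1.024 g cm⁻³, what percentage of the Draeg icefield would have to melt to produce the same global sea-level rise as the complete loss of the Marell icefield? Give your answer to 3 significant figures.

Equal sea-level rise means equal mass of meltwater, i.e. equal mass of ice lost.
Ice mass of Marell: 4.787×10^14 kg; ice mass of Draeg: 1.458×10^16 kg.
Fraction required = 4.787×10^14 / 1.458×10^16 = 0.0328 → 3.28 %.

≈ 3.28 %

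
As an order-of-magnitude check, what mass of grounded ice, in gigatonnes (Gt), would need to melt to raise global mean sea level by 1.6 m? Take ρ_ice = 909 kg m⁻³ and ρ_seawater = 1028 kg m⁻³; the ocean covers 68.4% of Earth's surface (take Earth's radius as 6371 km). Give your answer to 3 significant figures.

Required water volume = Δh × A = 1.6 m × 3.49×10^14 m² = 5.582×10^14 m³.
ρ_w = 1028 kg m⁻³, so the mass of water = 5.582×10^14 m³ × 1028 kg m⁻³ = 5.738×10^17 kg = 5.74×10^5 Gt (and the same mass of ice, by conservation).

≈ 5.74×10^5 Gt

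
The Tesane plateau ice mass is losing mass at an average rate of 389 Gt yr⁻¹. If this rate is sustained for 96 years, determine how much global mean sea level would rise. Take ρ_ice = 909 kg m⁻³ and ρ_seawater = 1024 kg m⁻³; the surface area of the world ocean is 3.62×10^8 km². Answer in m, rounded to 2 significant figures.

≈ 0.10 m

Total mass lost = 389 Gt/yr × 96 yr = 3.734×10^4 Gt = 3.734×10^16 kg.
ρ_w = 1024 kg m⁻³, so water volume = 3.734×10^16 / 1024 = 3.647×10^13 m³.
Δh = 3.647×10^13 / 3.62×10^14 = 0.101 m.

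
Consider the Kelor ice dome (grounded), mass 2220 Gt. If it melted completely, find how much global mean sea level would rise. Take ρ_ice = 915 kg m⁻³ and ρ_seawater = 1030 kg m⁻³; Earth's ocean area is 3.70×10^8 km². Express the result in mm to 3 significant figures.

Kelor: 2220 Gt = 2.220×10^15 kg; dividing by ρ_w = 1030 kg m⁻³ gives 2.155×10^12 m³ of water.
Spread over 3.70×10^14 m² of ocean, Δh = 2.155×10^12 / 3.70×10^14 = 5.83×10^-3 m = 5.83 mm.

≈ 5.83 mm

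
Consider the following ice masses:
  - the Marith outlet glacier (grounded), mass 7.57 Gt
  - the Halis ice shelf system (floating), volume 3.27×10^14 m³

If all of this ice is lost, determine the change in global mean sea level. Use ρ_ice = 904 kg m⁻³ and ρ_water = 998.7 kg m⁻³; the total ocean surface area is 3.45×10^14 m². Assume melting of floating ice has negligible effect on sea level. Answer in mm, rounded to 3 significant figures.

Marith: 7.57 Gt = 7.570×10^12 kg; dividing by ρ_w = 998.7 kg m⁻³ gives 7.580×10^9 m³ of water.
The Halis ice shelf system is floating and already displaces its own weight of water, so its melt adds essentially nothing to sea level.
Total added water ≈ 7.580×10^9 m³ over 3.45×10^14 m² → Δh = 2.20×10^-5 m = 0.0220 mm.

≈ 0.0220 mm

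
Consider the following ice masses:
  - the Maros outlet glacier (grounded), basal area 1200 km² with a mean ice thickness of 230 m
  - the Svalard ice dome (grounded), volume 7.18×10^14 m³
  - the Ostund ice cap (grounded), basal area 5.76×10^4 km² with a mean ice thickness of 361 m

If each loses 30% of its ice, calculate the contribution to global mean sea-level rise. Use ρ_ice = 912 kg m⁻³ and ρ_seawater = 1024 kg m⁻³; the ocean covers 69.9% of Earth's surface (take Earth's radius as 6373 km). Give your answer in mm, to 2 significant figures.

Maros: ice volume = 1200 km² × 230 m = 276.0 km³; 0.3 × 276.0 × (912/1024) = 73.74 km³ of water.
Svalard: 0.3 × 7.18×10^14 m³ × (912/1024) = 1.918×10^14 m³ of water.
Ostund: ice volume = 5.76×10^4 km² × 361 m = 2.079×10^4 km³; 0.3 × 2.079×10^4 × (912/1024) = 5556 km³ of water.
Total added water ≈ 1.975×10^14 m³ over 3.57×10^14 m² → Δh = 0.554 m = 550 mm.

≈ 550 mm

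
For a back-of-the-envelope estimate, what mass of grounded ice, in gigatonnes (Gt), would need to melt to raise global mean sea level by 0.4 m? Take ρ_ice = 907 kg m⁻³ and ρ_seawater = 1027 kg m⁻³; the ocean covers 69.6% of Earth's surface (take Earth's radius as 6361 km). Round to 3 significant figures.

Required water volume = Δh × A = 0.4 m × 3.54×10^14 m² = 1.416×10^14 m³.
ρ_w = 1027 kg m⁻³, so the mass of water = 1.416×10^14 m³ × 1027 kg m⁻³ = 1.454×10^17 kg = 1.45×10^5 Gt (and the same mass of ice, by conservation).

≈ 1.45×10^5 Gt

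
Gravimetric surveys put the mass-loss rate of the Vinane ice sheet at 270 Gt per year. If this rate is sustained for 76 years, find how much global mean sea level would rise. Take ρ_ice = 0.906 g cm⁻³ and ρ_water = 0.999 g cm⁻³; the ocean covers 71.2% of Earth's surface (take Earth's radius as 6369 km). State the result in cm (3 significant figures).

≈ 5.66 cm

Total mass lost = 270 Gt/yr × 76 yr = 2.052×10^4 Gt = 2.052×10^16 kg.
ρ_w = 0.999 g cm⁻³ = 999 kg m⁻³, so water volume = 2.052×10^16 / 999 = 2.054×10^13 m³.
Δh = 2.054×10^13 / 3.63×10^14 = 0.0566 m = 5.66 cm.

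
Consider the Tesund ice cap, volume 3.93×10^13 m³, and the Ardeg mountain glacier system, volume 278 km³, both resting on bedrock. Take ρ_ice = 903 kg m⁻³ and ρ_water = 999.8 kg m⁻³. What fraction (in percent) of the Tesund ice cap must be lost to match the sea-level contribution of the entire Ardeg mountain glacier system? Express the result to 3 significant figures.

≈ 0.707 %

Equal sea-level rise means equal mass of meltwater, i.e. equal mass of ice lost.
Ice mass of Ardeg: 2.510×10^14 kg; ice mass of Tesund: 3.549×10^16 kg.
Fraction required = 2.510×10^14 / 3.549×10^16 = 7.07×10^-3 → 0.707 %.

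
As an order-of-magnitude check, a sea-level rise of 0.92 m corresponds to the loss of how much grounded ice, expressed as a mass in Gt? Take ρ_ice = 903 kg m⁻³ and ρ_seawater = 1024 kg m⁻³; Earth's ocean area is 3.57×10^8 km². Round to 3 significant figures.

≈ 3.36×10^5 Gt

Required water volume = Δh × A = 0.92 m × 3.57×10^14 m² = 3.284×10^14 m³.
ρ_w = 1024 kg m⁻³, so the mass of water = 3.284×10^14 m³ × 1024 kg m⁻³ = 3.363×10^17 kg = 3.36×10^5 Gt (and the same mass of ice, by conservation).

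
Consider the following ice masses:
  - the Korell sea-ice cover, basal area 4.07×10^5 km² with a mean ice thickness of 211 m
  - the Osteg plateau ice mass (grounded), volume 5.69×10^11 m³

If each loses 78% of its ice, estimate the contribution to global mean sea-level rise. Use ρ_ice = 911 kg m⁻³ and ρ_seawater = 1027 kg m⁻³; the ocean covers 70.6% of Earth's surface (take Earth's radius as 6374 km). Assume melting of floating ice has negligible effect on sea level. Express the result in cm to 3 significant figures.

The Korell sea-ice cover is floating and already displaces its own weight of water, so its melt adds essentially nothing to sea level.
Osteg: 0.78 × 5.69×10^11 m³ × (911/1027) = 3.937×10^11 m³ of water.
Total added water ≈ 3.937×10^11 m³ over 3.60×10^14 m² → Δh = 1.09×10^-3 m = 0.109 cm.

≈ 0.109 cm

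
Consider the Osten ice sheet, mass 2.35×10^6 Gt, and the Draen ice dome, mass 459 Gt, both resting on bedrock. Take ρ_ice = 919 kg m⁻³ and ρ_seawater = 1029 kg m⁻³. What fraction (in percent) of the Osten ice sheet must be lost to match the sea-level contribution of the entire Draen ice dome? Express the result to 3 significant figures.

≈ 0.0195 %

Equal sea-level rise means equal mass of meltwater, i.e. equal mass of ice lost.
Ice mass of Draen: 4.590×10^14 kg; ice mass of Osten: 2.350×10^18 kg.
Fraction required = 4.590×10^14 / 2.350×10^18 = 1.95×10^-4 → 0.0195 %.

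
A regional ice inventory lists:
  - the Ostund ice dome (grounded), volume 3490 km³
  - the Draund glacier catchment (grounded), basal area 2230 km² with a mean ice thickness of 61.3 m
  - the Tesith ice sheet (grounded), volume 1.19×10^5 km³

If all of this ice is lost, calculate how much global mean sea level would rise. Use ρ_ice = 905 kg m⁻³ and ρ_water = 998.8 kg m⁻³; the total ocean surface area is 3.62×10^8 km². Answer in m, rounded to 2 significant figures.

Ostund: 3490 km³ × (905/998.8) = 3162 km³ of water.
Draund: ice volume = 2230 km² × 61.3 m = 136.7 km³; 136.7 × (905/998.8) = 123.9 km³ of water.
Tesith: 1.19×10^5 km³ × (905/998.8) = 1.078×10^5 km³ of water.
Total added water ≈ 1.111×10^14 m³ over 3.62×10^14 m² → Δh = 0.307 m.

≈ 0.31 m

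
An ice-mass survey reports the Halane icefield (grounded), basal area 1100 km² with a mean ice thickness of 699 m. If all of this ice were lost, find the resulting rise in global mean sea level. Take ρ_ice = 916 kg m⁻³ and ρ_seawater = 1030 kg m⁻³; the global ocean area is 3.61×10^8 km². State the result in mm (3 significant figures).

Halane: ice volume = 1100 km² × 699 m = 768.9 km³; 768.9 × (916/1030) = 683.8 km³ of water.
Spread over 3.61×10^14 m² of ocean, Δh = 6.838×10^11 / 3.61×10^14 = 1.89×10^-3 m = 1.89 mm.

≈ 1.89 mm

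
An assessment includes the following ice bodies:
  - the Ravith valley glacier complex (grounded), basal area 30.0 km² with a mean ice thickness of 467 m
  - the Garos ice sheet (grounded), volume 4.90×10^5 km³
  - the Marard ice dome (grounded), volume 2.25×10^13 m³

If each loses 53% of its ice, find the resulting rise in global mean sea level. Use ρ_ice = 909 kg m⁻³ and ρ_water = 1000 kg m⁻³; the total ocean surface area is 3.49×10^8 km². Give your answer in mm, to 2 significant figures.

Ravith: ice volume = 30.0 km² × 467 m = 14.01 km³; 0.53 × 14.01 × (909/1000) = 6.750 km³ of water.
Garos: 0.53 × 4.90×10^5 km³ × (909/1000) = 2.361×10^5 km³ of water.
Marard: 0.53 × 2.25×10^13 m³ × (909/1000) = 1.084×10^13 m³ of water.
Total added water ≈ 2.469×10^14 m³ over 3.49×10^14 m² → Δh = 0.707 m = 710 mm.

≈ 710 mm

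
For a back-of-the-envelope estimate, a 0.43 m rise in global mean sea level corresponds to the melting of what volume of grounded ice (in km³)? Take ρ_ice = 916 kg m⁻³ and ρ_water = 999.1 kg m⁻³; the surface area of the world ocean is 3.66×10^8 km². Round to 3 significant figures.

Required water volume = Δh × A = 0.43 m × 3.66×10^14 m² = 1.574×10^14 m³ = 1.574×10^5 km³.
Ice volume = water volume × ρ_w/ρ_ice = 1.574×10^5 × 999.1/916 = 1.72×10^5 km³.

≈ 1.72×10^5 km³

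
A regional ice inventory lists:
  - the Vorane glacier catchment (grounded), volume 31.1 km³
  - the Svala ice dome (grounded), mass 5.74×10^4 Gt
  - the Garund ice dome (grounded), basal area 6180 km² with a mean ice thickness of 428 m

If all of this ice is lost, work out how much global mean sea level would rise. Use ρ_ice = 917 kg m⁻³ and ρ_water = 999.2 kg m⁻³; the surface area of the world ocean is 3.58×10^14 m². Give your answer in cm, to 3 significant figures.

Vorane: 31.1 km³ × (917/999.2) = 28.54 km³ of water.
Svala: 5.74×10^4 Gt = 5.740×10^16 kg; dividing by ρ_w = 999.2 kg m⁻³ gives 5.745×10^13 m³ of water.
Garund: ice volume = 6180 km² × 428 m = 2645 km³; 2645 × (917/999.2) = 2427 km³ of water.
Total added water ≈ 5.990×10^13 m³ over 3.58×10^14 m² → Δh = 0.167 m = 16.7 cm.

≈ 16.7 cm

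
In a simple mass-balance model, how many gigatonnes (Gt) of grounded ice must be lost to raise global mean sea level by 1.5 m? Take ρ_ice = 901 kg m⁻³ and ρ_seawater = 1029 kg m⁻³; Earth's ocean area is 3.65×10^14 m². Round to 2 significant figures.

≈ 5.6×10^5 Gt

Required water volume = Δh × A = 1.5 m × 3.65×10^14 m² = 5.475×10^14 m³.
ρ_w = 1029 kg m⁻³, so the mass of water = 5.475×10^14 m³ × 1029 kg m⁻³ = 5.634×10^17 kg = 5.6×10^5 Gt (and the same mass of ice, by conservation).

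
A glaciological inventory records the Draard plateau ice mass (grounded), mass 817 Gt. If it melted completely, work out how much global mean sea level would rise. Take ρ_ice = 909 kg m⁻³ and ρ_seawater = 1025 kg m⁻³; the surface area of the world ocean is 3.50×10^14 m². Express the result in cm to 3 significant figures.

Draard: 817 Gt = 8.170×10^14 kg; dividing by ρ_w = 1025 kg m⁻³ gives 7.971×10^11 m³ of water.
Spread over 3.50×10^14 m² of ocean, Δh = 7.971×10^11 / 3.50×10^14 = 2.28×10^-3 m = 0.228 cm.

≈ 0.228 cm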